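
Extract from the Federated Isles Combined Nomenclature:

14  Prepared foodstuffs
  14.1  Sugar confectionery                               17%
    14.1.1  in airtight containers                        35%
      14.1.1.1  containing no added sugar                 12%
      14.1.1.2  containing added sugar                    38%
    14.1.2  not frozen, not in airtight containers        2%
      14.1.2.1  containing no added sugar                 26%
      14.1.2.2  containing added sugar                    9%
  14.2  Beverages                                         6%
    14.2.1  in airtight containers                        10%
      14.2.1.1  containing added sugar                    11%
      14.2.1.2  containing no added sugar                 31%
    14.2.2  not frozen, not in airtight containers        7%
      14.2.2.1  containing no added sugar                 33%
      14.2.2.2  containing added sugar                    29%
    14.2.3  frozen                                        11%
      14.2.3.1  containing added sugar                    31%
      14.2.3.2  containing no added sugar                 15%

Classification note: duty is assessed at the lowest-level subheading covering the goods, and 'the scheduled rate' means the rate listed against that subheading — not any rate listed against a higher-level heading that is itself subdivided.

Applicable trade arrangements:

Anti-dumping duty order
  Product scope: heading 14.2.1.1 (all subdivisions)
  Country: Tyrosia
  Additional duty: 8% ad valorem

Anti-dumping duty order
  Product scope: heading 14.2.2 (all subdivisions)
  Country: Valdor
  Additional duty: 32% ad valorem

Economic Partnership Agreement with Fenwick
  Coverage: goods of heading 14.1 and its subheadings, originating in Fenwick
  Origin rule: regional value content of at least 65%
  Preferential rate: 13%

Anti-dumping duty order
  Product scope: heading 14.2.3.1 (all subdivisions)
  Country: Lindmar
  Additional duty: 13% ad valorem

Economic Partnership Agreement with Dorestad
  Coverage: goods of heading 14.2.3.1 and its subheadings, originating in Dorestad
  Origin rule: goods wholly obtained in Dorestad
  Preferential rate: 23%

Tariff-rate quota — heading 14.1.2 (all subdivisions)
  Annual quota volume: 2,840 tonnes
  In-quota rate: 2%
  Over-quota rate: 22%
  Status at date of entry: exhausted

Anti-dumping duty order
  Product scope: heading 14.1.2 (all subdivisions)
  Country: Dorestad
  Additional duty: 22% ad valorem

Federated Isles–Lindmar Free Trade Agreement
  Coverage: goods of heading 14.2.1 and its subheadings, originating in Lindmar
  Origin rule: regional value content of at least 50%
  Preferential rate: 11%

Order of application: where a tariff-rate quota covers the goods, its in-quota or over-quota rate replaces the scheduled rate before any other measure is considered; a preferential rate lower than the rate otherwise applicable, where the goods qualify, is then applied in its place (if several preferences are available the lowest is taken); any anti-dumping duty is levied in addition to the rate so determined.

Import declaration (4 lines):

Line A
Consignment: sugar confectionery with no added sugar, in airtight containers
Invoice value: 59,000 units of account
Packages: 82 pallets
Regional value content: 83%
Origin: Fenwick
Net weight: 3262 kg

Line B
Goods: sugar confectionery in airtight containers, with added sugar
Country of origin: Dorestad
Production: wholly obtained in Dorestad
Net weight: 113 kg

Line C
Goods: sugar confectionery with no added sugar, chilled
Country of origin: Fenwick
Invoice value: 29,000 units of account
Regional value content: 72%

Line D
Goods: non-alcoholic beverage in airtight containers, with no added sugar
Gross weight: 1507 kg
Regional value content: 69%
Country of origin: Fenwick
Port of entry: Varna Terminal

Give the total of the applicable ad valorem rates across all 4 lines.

94%

Line A: sugar confectionery → 14.1; in airtight containers → 14.1.1; with no added sugar → 14.1.1.1. Scheduled 12%. Fenwick agreement on 14.1: RVC ≥ 65% → 13% available; preference 13% not lower than 12% → no reduction. → 12%.
Line B: sugar confectionery → 14.1; in airtight containers → 14.1.1; with added sugar → 14.1.1.2. Scheduled 38%. Dorestad agreement on 14.2.3.1: 14.1.1.2 not covered. → 38%.
Line C: sugar confectionery → 14.1; chilled → 14.1.2; with no added sugar → 14.1.2.1. Scheduled 26%. quota on 14.1.2 exhausted → over-quota 22%; Fenwick agreement on 14.1: RVC ≥ 65% → 13% available; preferential 13%. → 13%.
Line D: non-alcoholic beverage → 14.2; in airtight containers → 14.2.1; with no added sugar → 14.2.1.2. Scheduled 31%. Fenwick agreement on 14.1: 14.2.1.2 not covered. → 31%.
Sum: 12% + 38% + 13% + 31% = 94%.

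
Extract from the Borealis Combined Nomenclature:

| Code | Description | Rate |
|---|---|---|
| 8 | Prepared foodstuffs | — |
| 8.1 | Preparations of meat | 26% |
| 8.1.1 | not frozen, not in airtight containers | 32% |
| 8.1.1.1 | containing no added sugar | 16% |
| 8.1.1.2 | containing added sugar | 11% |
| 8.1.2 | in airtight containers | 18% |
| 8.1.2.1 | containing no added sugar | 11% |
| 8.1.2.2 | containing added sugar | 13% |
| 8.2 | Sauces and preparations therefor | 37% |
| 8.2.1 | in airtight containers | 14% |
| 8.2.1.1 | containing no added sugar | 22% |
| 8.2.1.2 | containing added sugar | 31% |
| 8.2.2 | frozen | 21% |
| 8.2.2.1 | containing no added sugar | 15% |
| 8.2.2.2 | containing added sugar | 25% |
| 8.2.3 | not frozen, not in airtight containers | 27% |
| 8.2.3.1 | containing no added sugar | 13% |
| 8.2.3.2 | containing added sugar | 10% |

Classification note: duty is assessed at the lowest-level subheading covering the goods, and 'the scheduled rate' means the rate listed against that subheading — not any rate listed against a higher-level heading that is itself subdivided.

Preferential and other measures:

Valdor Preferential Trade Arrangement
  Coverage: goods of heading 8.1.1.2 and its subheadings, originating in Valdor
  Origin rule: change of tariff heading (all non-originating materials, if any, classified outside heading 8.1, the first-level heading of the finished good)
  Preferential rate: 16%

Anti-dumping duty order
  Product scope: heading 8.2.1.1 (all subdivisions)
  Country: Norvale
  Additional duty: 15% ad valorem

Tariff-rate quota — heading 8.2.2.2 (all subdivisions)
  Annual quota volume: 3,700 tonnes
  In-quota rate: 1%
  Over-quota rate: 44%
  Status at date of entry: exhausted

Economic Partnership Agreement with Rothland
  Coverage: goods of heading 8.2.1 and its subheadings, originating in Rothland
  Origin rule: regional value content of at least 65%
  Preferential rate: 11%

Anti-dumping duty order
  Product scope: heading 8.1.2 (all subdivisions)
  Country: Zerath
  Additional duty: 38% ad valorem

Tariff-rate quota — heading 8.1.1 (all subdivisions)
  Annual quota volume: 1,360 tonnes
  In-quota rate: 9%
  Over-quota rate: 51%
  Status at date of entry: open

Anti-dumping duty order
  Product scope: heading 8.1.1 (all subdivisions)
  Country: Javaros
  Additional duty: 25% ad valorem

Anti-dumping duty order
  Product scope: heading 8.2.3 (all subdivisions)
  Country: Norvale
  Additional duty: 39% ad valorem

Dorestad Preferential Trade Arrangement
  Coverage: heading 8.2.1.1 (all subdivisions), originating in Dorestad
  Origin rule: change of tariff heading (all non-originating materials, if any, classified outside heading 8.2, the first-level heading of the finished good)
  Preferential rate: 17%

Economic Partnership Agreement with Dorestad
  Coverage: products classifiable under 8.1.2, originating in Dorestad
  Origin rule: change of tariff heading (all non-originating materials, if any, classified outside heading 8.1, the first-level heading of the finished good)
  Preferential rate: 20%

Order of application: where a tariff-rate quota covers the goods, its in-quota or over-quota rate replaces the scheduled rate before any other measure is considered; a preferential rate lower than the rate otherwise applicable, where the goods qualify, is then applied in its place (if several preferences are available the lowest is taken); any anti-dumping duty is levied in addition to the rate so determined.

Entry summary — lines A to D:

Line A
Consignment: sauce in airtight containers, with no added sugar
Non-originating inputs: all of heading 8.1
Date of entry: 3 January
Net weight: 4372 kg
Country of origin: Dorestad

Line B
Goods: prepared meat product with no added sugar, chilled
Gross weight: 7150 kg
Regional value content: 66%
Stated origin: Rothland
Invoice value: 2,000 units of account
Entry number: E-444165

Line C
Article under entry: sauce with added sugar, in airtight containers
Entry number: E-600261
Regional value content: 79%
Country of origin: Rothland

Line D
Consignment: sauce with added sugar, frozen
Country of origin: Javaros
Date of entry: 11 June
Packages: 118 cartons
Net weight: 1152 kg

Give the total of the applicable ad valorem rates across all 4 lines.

Line A: sauce → 8.2; in airtight containers → 8.2.1; with no added sugar → 8.2.1.1. Scheduled 22%. Dorestad agreement on 8.2.1.1: CTH met → 17% available; Dorestad agreement on 8.1.2: 8.2.1.1 not covered; preferential 17%. → 17%.
Line B: prepared meat product → 8.1; chilled → 8.1.1; with no added sugar → 8.1.1.1. Scheduled 16%. quota on 8.1.1 open → in-quota 9%; Rothland agreement on 8.2.1: 8.1.1.1 not covered. → 9%.
Line C: sauce → 8.2; in airtight containers → 8.2.1; with added sugar → 8.2.1.2. Scheduled 31%. Rothland agreement on 8.2.1: RVC ≥ 65% → 11% available; preferential 11%. → 11%.
Line D: sauce → 8.2; frozen → 8.2.2; with added sugar → 8.2.2.2. Scheduled 25%. quota on 8.2.2.2 exhausted → over-quota 44%. → 44%.
Sum: 17% + 9% + 11% + 44% = 81%.

81%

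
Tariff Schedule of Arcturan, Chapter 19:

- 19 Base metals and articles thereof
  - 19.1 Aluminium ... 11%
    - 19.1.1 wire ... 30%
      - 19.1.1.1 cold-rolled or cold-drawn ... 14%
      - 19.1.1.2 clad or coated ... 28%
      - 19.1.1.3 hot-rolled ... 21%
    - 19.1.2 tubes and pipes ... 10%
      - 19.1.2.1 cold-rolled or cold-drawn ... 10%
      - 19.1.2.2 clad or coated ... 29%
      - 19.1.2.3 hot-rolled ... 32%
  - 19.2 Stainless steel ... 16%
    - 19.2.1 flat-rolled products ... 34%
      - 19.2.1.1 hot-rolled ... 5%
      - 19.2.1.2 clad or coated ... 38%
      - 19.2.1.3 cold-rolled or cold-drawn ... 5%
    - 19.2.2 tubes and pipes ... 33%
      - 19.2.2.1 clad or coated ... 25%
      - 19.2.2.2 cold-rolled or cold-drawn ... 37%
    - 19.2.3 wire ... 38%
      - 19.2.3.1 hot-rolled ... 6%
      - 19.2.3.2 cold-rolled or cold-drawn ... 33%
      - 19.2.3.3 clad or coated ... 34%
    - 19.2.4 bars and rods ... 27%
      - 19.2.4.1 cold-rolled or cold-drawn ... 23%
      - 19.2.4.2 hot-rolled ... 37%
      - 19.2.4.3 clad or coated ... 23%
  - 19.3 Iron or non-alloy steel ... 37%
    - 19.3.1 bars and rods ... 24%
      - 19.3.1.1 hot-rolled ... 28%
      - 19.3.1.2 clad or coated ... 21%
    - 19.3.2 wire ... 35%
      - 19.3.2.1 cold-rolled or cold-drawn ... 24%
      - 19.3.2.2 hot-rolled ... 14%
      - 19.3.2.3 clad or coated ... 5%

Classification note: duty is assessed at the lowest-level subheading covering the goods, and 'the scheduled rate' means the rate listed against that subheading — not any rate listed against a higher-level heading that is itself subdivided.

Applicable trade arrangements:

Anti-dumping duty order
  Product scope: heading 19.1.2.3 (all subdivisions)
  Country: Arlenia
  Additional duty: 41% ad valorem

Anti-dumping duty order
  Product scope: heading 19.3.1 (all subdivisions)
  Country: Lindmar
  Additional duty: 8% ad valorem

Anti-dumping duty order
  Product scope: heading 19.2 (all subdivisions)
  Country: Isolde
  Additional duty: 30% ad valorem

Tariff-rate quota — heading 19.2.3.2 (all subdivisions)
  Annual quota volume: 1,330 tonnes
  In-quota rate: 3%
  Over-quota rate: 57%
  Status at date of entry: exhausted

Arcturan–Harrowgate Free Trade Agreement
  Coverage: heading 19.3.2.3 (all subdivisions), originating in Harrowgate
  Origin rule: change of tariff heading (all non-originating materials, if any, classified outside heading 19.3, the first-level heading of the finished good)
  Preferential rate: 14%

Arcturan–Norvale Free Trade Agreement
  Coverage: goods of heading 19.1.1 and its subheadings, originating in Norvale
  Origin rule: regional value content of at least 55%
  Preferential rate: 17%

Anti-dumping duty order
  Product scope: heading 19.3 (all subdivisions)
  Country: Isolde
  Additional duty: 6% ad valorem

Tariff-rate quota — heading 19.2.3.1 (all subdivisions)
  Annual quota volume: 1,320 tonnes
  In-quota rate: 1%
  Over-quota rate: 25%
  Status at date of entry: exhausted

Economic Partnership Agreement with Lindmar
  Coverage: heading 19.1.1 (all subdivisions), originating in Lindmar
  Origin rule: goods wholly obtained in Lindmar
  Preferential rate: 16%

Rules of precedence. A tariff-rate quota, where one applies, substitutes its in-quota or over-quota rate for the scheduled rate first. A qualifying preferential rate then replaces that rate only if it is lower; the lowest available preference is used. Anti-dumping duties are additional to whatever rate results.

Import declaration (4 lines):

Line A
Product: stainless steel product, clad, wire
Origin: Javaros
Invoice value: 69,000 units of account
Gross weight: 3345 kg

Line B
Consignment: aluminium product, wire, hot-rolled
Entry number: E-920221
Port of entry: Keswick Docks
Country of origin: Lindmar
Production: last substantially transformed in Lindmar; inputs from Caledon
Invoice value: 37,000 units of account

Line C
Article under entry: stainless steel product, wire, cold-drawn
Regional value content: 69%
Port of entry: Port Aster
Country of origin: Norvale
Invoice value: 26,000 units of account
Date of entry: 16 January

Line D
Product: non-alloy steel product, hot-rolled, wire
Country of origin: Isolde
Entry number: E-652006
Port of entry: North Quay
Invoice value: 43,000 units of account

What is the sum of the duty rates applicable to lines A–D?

132%

Line A: stainless steel → 19.2; wire → 19.2.3; clad → 19.2.3.3. Scheduled 34%. No special measure applies. → 34%.
Line B: aluminium → 19.1; wire → 19.1.1; hot-rolled → 19.1.1.3. Scheduled 21%. Lindmar agreement on 19.1.1: not wholly obtained. → 21%.
Line C: stainless steel → 19.2; wire → 19.2.3; cold-drawn → 19.2.3.2. Scheduled 33%. quota on 19.2.3.2 exhausted → over-quota 57%; Norvale agreement on 19.1.1: 19.2.3.2 not covered. → 57%.
Line D: non-alloy steel → 19.3; wire → 19.3.2; hot-rolled → 19.3.2.2. Scheduled 14%. anti-dumping (Isolde, 19.3): +6%; total 14% + 6% = 20%. → 20%.
Sum: 34% + 21% + 57% + 20% = 132%.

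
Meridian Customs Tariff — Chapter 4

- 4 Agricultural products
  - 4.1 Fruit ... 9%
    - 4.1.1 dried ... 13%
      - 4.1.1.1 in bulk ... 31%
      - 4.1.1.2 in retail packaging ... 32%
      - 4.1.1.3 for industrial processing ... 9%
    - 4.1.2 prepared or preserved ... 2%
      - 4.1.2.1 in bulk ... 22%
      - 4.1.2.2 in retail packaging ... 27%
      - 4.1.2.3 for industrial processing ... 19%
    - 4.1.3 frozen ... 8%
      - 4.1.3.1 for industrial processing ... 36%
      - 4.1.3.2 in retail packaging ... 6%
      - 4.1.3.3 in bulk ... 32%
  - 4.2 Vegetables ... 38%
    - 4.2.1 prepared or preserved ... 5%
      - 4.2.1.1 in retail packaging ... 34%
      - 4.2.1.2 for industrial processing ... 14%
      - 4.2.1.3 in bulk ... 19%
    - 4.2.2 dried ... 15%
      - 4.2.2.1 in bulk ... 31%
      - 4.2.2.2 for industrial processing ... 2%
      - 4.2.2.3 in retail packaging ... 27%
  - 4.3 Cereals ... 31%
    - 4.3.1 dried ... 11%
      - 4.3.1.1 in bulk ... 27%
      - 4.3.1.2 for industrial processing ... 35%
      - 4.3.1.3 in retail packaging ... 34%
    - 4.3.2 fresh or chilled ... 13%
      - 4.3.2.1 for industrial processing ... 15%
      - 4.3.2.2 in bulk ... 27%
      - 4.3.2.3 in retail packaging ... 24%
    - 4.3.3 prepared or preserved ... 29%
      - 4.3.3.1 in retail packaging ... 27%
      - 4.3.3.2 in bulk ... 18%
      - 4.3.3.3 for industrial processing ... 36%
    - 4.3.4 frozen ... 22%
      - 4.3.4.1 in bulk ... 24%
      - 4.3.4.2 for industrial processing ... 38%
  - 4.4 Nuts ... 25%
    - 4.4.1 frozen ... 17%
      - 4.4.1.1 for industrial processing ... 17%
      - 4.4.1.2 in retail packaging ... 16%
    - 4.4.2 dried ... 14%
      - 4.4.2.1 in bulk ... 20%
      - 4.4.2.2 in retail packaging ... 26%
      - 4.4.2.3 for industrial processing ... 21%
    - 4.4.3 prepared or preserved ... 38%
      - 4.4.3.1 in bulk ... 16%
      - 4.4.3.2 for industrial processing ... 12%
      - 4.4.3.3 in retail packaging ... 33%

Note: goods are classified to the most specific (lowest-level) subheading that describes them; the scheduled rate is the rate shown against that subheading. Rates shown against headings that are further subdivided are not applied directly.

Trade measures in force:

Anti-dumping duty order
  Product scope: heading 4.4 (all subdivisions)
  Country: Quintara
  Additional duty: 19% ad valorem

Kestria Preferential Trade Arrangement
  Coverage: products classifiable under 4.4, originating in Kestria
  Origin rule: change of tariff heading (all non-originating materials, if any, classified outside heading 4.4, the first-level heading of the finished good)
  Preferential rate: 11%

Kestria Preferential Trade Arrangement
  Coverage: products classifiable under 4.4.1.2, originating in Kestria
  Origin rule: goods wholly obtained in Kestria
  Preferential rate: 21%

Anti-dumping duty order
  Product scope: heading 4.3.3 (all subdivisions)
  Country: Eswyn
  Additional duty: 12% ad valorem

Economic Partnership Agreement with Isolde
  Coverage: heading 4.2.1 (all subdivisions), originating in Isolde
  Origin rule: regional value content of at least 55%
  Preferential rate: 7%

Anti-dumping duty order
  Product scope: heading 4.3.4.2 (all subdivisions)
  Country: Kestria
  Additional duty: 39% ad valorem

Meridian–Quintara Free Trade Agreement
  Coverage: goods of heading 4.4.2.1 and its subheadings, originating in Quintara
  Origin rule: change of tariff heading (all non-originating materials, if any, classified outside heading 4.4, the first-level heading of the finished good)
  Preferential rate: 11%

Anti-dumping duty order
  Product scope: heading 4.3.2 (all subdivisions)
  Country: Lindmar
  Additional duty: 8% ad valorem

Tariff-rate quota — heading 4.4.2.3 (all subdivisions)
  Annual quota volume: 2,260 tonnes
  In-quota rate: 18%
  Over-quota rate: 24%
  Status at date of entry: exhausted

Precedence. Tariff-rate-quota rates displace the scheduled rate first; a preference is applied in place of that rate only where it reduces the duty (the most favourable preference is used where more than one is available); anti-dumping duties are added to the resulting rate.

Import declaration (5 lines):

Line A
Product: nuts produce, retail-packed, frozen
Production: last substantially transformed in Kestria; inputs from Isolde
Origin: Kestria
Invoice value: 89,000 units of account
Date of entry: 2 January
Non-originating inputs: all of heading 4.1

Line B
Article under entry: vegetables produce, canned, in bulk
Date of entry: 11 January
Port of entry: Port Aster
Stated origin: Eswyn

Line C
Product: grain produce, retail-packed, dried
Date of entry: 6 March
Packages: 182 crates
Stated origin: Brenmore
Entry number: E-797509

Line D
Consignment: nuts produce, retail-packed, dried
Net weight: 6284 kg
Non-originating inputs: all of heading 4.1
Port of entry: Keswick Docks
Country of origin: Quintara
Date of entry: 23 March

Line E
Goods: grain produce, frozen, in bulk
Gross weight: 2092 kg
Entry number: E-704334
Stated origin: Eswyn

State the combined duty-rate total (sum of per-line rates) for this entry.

Line A: nuts → 4.4; frozen → 4.4.1; retail-packed → 4.4.1.2. Scheduled 16%. Kestria agreement on 4.4: CTH met → 11% available; Kestria agreement on 4.4.1.2: not wholly obtained; preferential 11%. → 11%.
Line B: vegetables → 4.2; canned → 4.2.1; in bulk → 4.2.1.3. Scheduled 19%. No special measure applies. → 19%.
Line C: grain → 4.3; dried → 4.3.1; retail-packed → 4.3.1.3. Scheduled 34%. No special measure applies. → 34%.
Line D: nuts → 4.4; dried → 4.4.2; retail-packed → 4.4.2.2. Scheduled 26%. Quintara agreement on 4.4.2.1: 4.4.2.2 not covered; anti-dumping (Quintara, 4.4): +19%; total 26% + 19% = 45%. → 45%.
Line E: grain → 4.3; frozen → 4.3.4; in bulk → 4.3.4.1. Scheduled 24%. No special measure applies. → 24%.
Sum: 11% + 19% + 34% + 45% + 24% = 133%.

133%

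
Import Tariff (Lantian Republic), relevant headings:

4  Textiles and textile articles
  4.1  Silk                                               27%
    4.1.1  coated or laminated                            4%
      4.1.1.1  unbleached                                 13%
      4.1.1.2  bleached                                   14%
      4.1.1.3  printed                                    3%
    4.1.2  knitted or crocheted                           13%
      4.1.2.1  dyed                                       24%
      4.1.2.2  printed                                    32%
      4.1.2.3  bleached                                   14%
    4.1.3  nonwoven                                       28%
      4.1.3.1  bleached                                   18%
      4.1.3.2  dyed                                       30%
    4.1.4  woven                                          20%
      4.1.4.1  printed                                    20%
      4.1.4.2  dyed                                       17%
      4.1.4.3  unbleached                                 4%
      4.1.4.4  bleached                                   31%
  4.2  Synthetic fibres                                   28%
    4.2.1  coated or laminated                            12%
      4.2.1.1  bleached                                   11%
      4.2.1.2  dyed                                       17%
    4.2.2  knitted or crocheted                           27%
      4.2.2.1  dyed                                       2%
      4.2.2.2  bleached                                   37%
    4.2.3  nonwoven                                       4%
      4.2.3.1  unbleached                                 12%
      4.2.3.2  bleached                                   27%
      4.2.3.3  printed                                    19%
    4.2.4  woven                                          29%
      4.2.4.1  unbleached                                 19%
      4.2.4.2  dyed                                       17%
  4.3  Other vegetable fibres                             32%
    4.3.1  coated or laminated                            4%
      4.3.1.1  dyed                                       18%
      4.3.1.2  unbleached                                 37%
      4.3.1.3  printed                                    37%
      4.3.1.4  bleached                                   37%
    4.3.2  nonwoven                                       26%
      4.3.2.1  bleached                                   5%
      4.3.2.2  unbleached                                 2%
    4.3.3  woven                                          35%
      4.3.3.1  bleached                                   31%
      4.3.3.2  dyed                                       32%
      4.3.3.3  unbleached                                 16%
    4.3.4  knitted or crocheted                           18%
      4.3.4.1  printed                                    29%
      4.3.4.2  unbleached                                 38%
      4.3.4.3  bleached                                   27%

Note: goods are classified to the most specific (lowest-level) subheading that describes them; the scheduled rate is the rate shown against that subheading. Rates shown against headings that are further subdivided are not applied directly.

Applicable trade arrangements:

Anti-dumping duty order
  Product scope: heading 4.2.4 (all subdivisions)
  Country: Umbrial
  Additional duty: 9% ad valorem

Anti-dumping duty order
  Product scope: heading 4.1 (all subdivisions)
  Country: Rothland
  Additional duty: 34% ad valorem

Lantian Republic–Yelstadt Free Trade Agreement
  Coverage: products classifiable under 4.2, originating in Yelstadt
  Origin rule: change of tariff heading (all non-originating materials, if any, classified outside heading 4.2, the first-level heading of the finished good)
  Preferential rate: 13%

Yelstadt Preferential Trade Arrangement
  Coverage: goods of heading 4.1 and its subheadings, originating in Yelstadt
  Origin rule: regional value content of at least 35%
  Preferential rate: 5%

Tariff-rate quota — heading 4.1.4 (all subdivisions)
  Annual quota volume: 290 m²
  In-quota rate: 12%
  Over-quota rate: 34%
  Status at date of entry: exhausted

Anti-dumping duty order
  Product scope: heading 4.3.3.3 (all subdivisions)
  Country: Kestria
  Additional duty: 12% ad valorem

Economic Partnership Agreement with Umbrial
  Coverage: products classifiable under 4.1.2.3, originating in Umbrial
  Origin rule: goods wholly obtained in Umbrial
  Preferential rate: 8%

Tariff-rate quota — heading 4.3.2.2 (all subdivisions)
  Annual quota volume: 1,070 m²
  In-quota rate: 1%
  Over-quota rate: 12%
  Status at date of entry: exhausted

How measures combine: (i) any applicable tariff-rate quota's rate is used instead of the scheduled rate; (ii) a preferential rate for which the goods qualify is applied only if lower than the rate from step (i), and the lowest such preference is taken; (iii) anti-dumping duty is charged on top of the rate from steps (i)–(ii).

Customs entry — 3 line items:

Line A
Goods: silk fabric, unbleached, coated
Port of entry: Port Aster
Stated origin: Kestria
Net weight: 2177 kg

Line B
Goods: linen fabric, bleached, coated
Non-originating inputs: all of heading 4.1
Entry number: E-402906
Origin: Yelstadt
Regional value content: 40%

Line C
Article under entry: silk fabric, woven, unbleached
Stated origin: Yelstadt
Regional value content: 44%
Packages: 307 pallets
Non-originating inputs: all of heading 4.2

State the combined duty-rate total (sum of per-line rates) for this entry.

55%

Line A: silk → 4.1; coated → 4.1.1; unbleached → 4.1.1.1. Scheduled 13%. No special measure applies. → 13%.
Line B: linen → 4.3; coated → 4.3.1; bleached → 4.3.1.4. Scheduled 37%. Yelstadt agreement on 4.2: 4.3.1.4 not covered; Yelstadt agreement on 4.1: 4.3.1.4 not covered. → 37%.
Line C: silk → 4.1; woven → 4.1.4; unbleached → 4.1.4.3. Scheduled 4%. quota on 4.1.4 exhausted → over-quota 34%; Yelstadt agreement on 4.2: 4.1.4.3 not covered; Yelstadt agreement on 4.1: RVC ≥ 35% → 5% available; preferential 5%. → 5%.
Sum: 13% + 37% + 5% = 55%.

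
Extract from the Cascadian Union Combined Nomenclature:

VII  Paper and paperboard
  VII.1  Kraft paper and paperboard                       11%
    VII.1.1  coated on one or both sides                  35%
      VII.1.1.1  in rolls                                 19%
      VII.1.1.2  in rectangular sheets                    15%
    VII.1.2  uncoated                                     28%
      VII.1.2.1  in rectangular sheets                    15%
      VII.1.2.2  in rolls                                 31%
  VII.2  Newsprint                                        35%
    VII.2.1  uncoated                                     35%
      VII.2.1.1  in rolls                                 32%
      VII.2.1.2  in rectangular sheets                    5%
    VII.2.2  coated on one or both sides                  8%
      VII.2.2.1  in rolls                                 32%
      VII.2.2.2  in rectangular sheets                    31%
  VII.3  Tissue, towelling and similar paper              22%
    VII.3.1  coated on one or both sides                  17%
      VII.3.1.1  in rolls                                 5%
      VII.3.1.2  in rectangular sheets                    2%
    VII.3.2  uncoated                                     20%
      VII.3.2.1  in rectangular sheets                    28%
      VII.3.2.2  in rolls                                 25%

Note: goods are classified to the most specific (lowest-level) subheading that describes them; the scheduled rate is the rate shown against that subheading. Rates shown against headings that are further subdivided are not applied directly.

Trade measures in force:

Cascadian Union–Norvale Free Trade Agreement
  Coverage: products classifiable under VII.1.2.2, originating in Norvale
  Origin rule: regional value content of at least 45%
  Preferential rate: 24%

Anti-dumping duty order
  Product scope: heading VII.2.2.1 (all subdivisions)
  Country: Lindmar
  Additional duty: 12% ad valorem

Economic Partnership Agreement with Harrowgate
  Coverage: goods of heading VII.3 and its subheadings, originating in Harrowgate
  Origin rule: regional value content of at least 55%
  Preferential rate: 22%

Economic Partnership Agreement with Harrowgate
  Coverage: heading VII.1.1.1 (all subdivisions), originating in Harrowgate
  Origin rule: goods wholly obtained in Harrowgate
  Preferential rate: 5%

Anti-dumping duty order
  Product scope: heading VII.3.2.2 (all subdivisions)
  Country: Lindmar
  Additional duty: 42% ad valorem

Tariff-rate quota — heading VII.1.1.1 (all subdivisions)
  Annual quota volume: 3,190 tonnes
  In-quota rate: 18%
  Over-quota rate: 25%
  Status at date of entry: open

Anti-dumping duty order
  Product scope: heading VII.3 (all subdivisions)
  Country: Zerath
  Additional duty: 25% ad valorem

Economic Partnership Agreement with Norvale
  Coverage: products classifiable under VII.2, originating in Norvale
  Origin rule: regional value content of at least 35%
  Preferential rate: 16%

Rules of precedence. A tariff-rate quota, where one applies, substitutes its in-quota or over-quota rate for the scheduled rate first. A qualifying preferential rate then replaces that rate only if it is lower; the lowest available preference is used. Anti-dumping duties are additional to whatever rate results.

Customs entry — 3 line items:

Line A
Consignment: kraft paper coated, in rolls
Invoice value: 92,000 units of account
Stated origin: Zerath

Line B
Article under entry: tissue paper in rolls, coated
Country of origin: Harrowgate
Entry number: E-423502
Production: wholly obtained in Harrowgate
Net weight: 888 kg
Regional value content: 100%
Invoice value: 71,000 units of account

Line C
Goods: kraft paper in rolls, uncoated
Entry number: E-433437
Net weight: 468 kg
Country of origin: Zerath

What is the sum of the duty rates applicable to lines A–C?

54%

Line A: kraft paper → VII.1; coated → VII.1.1; in rolls → VII.1.1.1. Scheduled 19%. quota on VII.1.1.1 open → in-quota 18%. → 18%.
Line B: tissue paper → VII.3; coated → VII.3.1; in rolls → VII.3.1.1. Scheduled 5%. Harrowgate agreement on VII.3: RVC ≥ 55% → 22% available; Harrowgate agreement on VII.1.1.1: VII.3.1.1 not covered; preference 22% not lower than 5% → no reduction. → 5%.
Line C: kraft paper → VII.1; uncoated → VII.1.2; in rolls → VII.1.2.2. Scheduled 31%. No special measure applies. → 31%.
Sum: 18% + 5% + 31% = 54%.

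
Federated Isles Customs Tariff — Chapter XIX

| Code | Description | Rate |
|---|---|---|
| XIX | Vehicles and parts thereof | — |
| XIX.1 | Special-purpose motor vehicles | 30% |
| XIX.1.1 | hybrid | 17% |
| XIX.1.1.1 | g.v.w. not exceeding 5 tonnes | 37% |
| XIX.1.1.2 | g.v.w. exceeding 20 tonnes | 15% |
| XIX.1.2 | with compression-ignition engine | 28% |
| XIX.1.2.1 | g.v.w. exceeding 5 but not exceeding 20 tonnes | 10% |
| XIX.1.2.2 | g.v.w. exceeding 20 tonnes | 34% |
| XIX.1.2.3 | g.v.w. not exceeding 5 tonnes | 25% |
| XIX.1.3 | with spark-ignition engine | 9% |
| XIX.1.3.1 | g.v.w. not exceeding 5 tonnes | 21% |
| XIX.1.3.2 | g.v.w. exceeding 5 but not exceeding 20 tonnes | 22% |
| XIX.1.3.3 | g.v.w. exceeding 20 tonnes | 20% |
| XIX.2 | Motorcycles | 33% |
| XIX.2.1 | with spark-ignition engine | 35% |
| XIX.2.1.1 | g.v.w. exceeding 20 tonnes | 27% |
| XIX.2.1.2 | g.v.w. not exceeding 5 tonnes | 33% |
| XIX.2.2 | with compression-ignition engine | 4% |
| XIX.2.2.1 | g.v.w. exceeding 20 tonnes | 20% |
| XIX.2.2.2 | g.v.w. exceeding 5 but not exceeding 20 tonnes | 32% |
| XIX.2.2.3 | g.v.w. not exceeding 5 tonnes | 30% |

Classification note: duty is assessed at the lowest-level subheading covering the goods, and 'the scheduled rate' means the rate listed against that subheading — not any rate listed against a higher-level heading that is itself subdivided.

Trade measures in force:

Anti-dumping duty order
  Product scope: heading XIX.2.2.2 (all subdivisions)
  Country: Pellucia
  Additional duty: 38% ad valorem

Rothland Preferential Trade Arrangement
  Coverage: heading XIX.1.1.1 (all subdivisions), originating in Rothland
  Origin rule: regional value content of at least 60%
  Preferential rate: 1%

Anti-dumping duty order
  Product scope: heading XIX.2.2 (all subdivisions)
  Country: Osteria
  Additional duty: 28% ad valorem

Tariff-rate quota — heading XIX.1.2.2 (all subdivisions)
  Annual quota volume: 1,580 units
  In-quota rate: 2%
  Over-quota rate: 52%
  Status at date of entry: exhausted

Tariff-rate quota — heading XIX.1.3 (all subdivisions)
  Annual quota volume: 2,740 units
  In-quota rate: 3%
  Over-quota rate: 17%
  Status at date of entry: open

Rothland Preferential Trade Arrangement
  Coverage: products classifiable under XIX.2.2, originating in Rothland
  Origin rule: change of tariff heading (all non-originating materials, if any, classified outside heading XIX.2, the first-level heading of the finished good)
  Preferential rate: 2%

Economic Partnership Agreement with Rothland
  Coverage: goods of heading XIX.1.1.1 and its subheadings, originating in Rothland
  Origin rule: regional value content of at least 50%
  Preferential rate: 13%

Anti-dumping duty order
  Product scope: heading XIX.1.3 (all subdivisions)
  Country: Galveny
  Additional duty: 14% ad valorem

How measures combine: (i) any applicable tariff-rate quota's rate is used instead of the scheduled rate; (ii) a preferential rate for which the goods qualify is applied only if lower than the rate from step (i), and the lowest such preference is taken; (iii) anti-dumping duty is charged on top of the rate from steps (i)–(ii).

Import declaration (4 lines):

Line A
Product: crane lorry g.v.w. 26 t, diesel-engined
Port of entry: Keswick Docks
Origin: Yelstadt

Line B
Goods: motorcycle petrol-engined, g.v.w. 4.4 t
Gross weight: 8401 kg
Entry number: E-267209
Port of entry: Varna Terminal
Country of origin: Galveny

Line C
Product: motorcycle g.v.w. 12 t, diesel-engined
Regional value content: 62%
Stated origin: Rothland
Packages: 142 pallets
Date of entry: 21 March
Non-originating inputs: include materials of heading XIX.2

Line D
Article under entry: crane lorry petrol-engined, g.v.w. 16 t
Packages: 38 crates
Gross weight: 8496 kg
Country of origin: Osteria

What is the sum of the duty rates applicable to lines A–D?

Line A: crane lorry → XIX.1; diesel-engined → XIX.1.2; g.v.w. 26 t → XIX.1.2.2. Scheduled 34%. quota on XIX.1.2.2 exhausted → over-quota 52%. → 52%.
Line B: motorcycle → XIX.2; petrol-engined → XIX.2.1; g.v.w. 4.4 t → XIX.2.1.2. Scheduled 33%. No special measure applies. → 33%.
Line C: motorcycle → XIX.2; diesel-engined → XIX.2.2; g.v.w. 12 t → XIX.2.2.2. Scheduled 32%. Rothland agreement on XIX.1.1.1: XIX.2.2.2 not covered; Rothland agreement on XIX.2.2: CTH not met; Rothland agreement on XIX.1.1.1: XIX.2.2.2 not covered. → 32%.
Line D: crane lorry → XIX.1; petrol-engined → XIX.1.3; g.v.w. 16 t → XIX.1.3.2. Scheduled 22%. quota on XIX.1.3 open → in-quota 3%. → 3%.
Sum: 52% + 33% + 32% + 3% = 120%.

120%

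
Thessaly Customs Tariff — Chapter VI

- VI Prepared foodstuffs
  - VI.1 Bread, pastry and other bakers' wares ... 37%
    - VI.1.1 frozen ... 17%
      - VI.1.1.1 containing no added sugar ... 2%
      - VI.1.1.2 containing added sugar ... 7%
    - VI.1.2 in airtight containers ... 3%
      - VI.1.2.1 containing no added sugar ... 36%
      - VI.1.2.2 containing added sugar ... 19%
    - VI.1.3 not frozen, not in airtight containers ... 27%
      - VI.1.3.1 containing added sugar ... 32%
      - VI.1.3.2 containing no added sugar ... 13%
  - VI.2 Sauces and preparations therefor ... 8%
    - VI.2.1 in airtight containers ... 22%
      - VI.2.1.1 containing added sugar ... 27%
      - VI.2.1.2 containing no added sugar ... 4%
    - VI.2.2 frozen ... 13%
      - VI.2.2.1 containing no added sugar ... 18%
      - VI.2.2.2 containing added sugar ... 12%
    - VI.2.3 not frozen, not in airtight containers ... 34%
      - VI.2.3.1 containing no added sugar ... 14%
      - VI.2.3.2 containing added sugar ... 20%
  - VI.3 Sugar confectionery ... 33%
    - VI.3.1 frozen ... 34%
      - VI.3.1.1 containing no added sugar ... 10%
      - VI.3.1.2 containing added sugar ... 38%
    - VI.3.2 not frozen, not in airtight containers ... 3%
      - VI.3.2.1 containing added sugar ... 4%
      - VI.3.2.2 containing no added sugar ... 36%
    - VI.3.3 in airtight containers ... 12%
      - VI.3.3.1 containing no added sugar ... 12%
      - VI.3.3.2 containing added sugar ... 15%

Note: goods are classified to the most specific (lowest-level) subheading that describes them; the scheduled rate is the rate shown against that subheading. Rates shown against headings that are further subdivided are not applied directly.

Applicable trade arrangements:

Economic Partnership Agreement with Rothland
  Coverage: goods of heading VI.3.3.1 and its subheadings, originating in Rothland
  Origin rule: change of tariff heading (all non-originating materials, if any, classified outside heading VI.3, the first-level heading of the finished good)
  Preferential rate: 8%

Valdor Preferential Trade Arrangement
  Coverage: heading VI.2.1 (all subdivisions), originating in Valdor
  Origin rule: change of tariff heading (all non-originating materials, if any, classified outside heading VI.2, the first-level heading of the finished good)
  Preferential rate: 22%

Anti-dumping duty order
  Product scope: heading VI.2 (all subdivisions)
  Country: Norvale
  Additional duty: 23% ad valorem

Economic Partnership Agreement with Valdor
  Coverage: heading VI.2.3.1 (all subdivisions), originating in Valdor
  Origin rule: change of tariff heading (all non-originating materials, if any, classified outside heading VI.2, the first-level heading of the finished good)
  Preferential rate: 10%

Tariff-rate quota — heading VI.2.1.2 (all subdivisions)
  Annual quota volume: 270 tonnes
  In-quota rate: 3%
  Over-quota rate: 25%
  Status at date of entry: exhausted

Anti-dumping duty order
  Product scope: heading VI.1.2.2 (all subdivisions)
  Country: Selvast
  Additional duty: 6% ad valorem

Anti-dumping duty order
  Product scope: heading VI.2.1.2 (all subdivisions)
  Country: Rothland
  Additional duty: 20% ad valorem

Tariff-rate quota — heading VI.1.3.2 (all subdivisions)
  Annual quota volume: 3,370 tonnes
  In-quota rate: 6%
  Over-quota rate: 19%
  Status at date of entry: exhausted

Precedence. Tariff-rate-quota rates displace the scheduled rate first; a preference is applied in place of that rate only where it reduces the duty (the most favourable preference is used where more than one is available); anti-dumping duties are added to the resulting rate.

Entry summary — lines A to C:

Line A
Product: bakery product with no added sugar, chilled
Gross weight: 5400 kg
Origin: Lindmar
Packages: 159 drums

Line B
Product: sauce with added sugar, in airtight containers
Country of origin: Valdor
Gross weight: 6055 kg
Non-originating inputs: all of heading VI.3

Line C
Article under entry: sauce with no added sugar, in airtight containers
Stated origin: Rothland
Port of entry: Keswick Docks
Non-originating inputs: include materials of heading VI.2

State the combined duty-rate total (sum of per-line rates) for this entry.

86%

Line A: bakery product → VI.1; chilled → VI.1.3; with no added sugar → VI.1.3.2. Scheduled 13%. quota on VI.1.3.2 exhausted → over-quota 19%. → 19%.
Line B: sauce → VI.2; in airtight containers → VI.2.1; with added sugar → VI.2.1.1. Scheduled 27%. Valdor agreement on VI.2.1: CTH met → 22% available; Valdor agreement on VI.2.3.1: VI.2.1.1 not covered; preferential 22%. → 22%.
Line C: sauce → VI.2; in airtight containers → VI.2.1; with no added sugar → VI.2.1.2. Scheduled 4%. quota on VI.2.1.2 exhausted → over-quota 25%; Rothland agreement on VI.3.3.1: VI.2.1.2 not covered; anti-dumping (Rothland, VI.2.1.2): +20%; total 25% + 20% = 45%. → 45%.
Sum: 19% + 22% + 45% = 86%.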